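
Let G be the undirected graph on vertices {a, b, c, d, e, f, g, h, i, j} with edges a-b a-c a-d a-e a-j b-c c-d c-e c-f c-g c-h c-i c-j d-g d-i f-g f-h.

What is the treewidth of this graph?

2

A width-2 tree decomposition is:
Bags: B1 = {a, c, d}  B2 = {a, b, c}  B3 = {c, d, g}  B4 = {c, f, g}  B5 = {a, c, j}  B6 = {a, c, e}  B7 = {c, d, i}  B8 = {c, f, h}
Tree: B1–B2, B1–B3, B3–B4, B1–B5, B2–B6, B3–B7, B4–B8
Every bag has size at most 3, so the width is 3 − 1 = 2 and tw(G) ≤ 2. Conversely, {c, f, g} is a clique of size 3, and the vertices of any clique must share a bag in every tree decomposition; so some bag has ≥ 3 vertices and tw(G) ≥ 2. Therefore the treewidth is 2.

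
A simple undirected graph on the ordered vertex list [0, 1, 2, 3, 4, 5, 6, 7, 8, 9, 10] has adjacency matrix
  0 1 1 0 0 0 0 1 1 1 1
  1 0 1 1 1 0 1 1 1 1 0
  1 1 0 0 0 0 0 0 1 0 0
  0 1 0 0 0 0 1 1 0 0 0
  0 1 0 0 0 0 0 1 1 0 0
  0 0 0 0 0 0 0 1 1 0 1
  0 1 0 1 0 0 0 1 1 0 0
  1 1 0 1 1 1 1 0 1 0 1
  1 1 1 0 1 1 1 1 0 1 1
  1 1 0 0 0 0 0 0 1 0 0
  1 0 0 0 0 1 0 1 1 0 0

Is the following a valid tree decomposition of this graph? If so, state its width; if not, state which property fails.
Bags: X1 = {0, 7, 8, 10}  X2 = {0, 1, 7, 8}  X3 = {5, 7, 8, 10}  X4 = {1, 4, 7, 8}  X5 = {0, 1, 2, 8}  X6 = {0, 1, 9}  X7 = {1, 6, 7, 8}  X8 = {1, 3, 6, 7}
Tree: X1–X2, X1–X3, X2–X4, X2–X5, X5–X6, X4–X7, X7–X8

No — edge (8,9) lies in no bag.

A tree decomposition must satisfy three properties: every vertex lies in some bag; for every edge, both endpoints lie together in some bag; and for every vertex, the bags containing it form a connected subtree. Here edge (8,9) lies in no bag, so the decomposition is invalid.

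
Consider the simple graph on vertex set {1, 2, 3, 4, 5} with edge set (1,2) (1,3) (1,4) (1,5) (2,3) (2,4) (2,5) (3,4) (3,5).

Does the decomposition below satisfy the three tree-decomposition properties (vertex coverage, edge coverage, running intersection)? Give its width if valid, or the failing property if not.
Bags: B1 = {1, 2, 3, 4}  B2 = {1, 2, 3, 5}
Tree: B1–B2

Every vertex of G appears in some bag (union = {1, 2, 3, 4, 5}); every edge is covered by a bag; and for each vertex v the set of bags containing v is connected in the bag tree. The decomposition is therefore valid. The largest bag has 4 vertices, so the width is 3.

Yes; width 3.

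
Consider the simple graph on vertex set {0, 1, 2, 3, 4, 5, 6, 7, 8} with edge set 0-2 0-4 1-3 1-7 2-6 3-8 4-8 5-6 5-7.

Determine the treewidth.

A width-2 tree decomposition is:
Bags: B1 = {2, 5, 6}  B2 = {2, 5, 7}  B3 = {1, 2, 7}  B4 = {1, 2, 3}  B5 = {2, 3, 8}  B6 = {2, 4, 8}  B7 = {0, 2, 4}
Tree: B1–B2, B2–B3, B3–B4, B4–B5, B5–B6, B6–B7
Every bag has size at most 3, so the width is 3 − 1 = 2 and tw(G) ≤ 2. Since 2–6–5–7–1–3–8–4–0–2 is a cycle in G, G is not acyclic. Forests are exactly the graphs of treewidth ≤ 1, so tw(G) ≥ 2. The upper and lower bounds meet at 2, so that is the treewidth.

2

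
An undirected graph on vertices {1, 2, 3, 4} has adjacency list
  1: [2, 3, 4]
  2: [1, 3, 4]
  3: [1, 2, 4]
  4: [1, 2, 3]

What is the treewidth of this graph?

3

A width-3 tree decomposition is:
Bags: B1 = {1, 2, 3, 4}
Tree: (single bag)
With just one bag of size 4, the width is 4 − 1 = 3, so tw(G) ≤ 3. For the lower bound, the 4 vertices {1, 2, 3, 4} are pairwise adjacent, and any tree decomposition puts a clique entirely inside one bag — forcing width ≥ 3. The upper and lower bounds meet at 3, so that is the treewidth.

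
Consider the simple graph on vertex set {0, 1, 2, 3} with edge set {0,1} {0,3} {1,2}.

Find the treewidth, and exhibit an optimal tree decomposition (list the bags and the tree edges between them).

Each bag holds 2 vertices, so the decomposition has width 1, which upper-bounds the treewidth. Since G has at least one edge (e.g. 3–0), it is not an edgeless graph, so tw(G) ≥ 1. Therefore the treewidth is 1.

Treewidth 1.
One such decomposition:
Bags: B1 = {0, 3}  B2 = {0, 1}  B3 = {1, 2}
Tree: B1–B2, B2–B3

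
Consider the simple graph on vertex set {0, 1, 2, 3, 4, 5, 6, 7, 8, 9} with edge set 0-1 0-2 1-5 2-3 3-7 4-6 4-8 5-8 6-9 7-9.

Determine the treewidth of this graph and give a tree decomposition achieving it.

Each bag holds 3 vertices, so the decomposition has width 2, which upper-bounds the treewidth. The edges 3–7–9–6–4–8–5–1–0–2–3 form a cycle, so G is not a tree and its treewidth is at least 2. The upper and lower bounds meet at 2, so that is the treewidth.

Treewidth 2.
One optimal decomposition is:
Bags: B1 = {3, 7, 9}  B2 = {3, 6, 9}  B3 = {3, 4, 6}  B4 = {3, 4, 8}  B5 = {3, 5, 8}  B6 = {1, 3, 5}  B7 = {0, 1, 3}  B8 = {0, 2, 3}
Tree: B1–B2, B2–B3, B3–B4, B4–B5, B5–B6, B6–B7, B7–B8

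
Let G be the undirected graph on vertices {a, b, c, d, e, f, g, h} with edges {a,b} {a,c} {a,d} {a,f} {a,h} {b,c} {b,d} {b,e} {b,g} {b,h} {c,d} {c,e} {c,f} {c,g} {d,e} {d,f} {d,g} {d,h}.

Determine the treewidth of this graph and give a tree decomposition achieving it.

The largest bag has 4 vertices, giving width 3; this decomposition certifies tw(G) ≤ 3. On the other hand G contains the 4-clique {a, c, d, f}. A clique must lie in a single bag of any decomposition, so no decomposition can have width below 3. Combining the bounds, tw(G) = 3.

Treewidth 3.
One such decomposition:
Bags: B1 = {a, c, d, f}  B2 = {a, b, c, d}  B3 = {b, c, d, e}  B4 = {a, b, d, h}  B5 = {b, c, d, g}
Tree: B1–B2, B2–B3, B2–B4, B3–B5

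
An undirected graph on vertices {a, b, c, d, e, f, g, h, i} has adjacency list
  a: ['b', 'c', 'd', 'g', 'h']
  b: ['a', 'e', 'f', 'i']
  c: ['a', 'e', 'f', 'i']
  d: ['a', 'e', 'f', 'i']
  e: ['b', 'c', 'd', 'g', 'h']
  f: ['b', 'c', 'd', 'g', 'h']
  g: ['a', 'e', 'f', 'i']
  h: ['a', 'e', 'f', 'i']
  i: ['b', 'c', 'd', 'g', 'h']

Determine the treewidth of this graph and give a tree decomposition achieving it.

Every bag has size at most 5, so the width is 5 − 1 = 4 and tw(G) ≤ 4. For the lower bound: the 5 vertex sets {a,g}, {b,e}, {d,f}, {i}, {h} are disjoint, each induces a connected subgraph, and every pair is joined by at least one edge of G. Contracting each set to a single vertex therefore yields K_{5} as a minor, and since treewidth is minor-monotone, tw(G) ≥ tw(K_{5}) = 4. The upper and lower bounds meet at 4, so that is the treewidth.

Treewidth 4.
One such decomposition:
Bags: B1 = {a, e, f, g, i}  B2 = {a, b, e, f, i}  B3 = {a, d, e, f, i}  B4 = {a, e, f, h, i}  B5 = {a, c, e, f, i}
Tree: B1–B2, B2–B3, B3–B4, B4–B5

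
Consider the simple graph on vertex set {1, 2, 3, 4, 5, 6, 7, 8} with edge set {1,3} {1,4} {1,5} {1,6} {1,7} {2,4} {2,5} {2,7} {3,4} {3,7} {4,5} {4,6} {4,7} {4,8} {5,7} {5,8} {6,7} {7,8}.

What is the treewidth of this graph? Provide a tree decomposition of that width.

Treewidth 3.
One optimal decomposition is:
Bags: B1 = {1, 4, 5, 7}  B2 = {2, 4, 5, 7}  B3 = {4, 5, 7, 8}  B4 = {1, 4, 6, 7}  B5 = {1, 3, 4, 7}
Tree: B1–B2, B2–B3, B1–B4, B1–B5

Every bag has size at most 4, so the width is 4 − 1 = 3 and tw(G) ≤ 3. Conversely, {4, 5, 7, 8} is a clique of size 4, and the vertices of any clique must share a bag in every tree decomposition; so some bag has ≥ 4 vertices and tw(G) ≥ 3. Combining the bounds, tw(G) = 3.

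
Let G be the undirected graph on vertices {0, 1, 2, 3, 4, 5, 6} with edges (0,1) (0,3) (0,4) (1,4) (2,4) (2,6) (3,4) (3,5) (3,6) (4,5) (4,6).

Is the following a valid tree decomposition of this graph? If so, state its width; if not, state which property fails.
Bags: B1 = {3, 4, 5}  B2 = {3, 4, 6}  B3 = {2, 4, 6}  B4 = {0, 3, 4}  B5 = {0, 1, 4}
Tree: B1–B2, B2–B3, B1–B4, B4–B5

Vertex coverage: the bags together contain {0, 1, 2, 3, 4, 5, 6}, the full vertex set. Edge coverage: each edge of G has both endpoints in at least one bag. Running intersection: for every vertex, the bags containing it form a connected subtree. All three properties hold, so this is a valid tree decomposition of width max|bag| − 1 = 2, and hence tw(G) ≤ 2.

Yes; width 2.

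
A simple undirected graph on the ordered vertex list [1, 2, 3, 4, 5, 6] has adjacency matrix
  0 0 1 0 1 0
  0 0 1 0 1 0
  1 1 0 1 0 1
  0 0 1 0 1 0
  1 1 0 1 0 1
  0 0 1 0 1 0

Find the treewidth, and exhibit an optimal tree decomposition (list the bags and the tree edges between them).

Treewidth 2.
Bags: B1 = {1, 3, 5}  B2 = {3, 4, 5}  B3 = {3, 5, 6}  B4 = {2, 3, 5}
Tree: B1–B2, B2–B3, B3–B4

Every bag has size at most 3, so the width is 3 − 1 = 2 and tw(G) ≤ 2. For the lower bound, G contains the cycle 1–3–4–5–1, so G is not a forest; only forests have treewidth ≤ 1, hence tw(G) ≥ 2. Therefore the treewidth is 2.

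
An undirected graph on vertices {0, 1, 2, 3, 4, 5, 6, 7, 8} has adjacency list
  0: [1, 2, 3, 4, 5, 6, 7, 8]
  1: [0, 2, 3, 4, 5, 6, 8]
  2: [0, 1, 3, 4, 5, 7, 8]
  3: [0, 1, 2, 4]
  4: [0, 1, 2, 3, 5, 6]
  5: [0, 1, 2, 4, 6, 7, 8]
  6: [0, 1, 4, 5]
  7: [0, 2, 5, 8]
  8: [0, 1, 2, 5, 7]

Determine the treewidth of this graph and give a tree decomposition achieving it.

The largest bag has 5 vertices, giving width 4; this decomposition certifies tw(G) ≤ 4. For the lower bound, the 5 vertices {0, 1, 2, 5, 8} are pairwise adjacent, and any tree decomposition puts a clique entirely inside one bag — forcing width ≥ 4. Combining the bounds, tw(G) = 4.

Treewidth 4.
Bags: B1 = {0, 1, 2, 5, 8}  B2 = {0, 1, 2, 4, 5}  B3 = {0, 2, 5, 7, 8}  B4 = {0, 1, 4, 5, 6}  B5 = {0, 1, 2, 3, 4}
Tree: B1–B2, B1–B3, B2–B4, B2–B5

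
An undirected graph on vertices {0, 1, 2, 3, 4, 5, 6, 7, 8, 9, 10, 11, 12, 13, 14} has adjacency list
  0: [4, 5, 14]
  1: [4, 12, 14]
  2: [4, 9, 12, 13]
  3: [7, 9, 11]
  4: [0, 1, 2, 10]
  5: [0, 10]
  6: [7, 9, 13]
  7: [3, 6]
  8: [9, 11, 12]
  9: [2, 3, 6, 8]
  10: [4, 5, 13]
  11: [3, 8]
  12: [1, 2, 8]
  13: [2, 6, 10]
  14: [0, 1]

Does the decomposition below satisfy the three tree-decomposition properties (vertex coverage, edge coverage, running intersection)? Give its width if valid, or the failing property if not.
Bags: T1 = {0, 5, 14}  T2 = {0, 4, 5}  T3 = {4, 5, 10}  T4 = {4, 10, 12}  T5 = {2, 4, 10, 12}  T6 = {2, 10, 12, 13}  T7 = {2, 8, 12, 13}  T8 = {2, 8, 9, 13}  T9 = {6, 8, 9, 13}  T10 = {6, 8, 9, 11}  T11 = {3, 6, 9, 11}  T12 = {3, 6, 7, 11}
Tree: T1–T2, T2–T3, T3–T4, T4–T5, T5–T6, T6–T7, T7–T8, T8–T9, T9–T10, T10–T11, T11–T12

No — vertex 1 appears in no bag.

A tree decomposition must satisfy three properties: every vertex lies in some bag; for every edge, both endpoints lie together in some bag; and for every vertex, the bags containing it form a connected subtree. Here vertex 1 appears in no bag, so the decomposition is invalid.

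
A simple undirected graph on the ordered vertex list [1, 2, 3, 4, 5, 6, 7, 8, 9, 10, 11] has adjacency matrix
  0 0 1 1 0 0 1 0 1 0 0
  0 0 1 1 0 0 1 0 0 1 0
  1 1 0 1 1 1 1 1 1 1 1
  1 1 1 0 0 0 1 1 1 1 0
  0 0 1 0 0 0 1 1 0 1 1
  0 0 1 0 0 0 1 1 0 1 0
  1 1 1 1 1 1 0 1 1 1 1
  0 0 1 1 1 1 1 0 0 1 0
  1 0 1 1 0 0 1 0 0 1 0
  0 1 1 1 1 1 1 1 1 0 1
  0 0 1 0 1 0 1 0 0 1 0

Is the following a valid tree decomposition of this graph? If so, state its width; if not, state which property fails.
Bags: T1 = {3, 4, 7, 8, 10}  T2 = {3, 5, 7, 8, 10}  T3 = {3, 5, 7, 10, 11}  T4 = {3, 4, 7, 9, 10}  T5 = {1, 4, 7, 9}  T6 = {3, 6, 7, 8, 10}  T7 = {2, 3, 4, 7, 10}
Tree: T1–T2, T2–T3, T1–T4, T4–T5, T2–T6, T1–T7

A tree decomposition must satisfy three properties: every vertex lies in some bag; for every edge, both endpoints lie together in some bag; and for every vertex, the bags containing it form a connected subtree. Here edge (3,1) lies in no bag, so the decomposition is invalid.

No — edge (3,1) lies in no bag.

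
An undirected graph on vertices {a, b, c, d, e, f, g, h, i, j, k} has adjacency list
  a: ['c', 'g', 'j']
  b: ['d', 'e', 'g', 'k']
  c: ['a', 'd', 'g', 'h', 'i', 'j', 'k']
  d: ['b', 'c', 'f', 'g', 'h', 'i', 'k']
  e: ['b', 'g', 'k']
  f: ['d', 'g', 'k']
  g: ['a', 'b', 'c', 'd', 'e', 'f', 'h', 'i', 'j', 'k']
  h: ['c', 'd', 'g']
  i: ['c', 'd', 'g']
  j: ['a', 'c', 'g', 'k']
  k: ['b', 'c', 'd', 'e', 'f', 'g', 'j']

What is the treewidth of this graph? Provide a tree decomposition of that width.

Each bag holds 4 vertices, so the decomposition has width 3, which upper-bounds the treewidth. On the other hand G contains the 4-clique {c, d, g, h}. A clique must lie in a single bag of any decomposition, so no decomposition can have width below 3. Combining the bounds, tw(G) = 3.

Treewidth 3.
One such decomposition:
Bags: B1 = {c, d, g, k}  B2 = {b, d, g, k}  B3 = {c, d, g, h}  B4 = {c, g, j, k}  B5 = {b, e, g, k}  B6 = {d, f, g, k}  B7 = {a, c, g, j}  B8 = {c, d, g, i}
Tree: B1–B2, B1–B3, B1–B4, B2–B5, B2–B6, B4–B7, B1–B8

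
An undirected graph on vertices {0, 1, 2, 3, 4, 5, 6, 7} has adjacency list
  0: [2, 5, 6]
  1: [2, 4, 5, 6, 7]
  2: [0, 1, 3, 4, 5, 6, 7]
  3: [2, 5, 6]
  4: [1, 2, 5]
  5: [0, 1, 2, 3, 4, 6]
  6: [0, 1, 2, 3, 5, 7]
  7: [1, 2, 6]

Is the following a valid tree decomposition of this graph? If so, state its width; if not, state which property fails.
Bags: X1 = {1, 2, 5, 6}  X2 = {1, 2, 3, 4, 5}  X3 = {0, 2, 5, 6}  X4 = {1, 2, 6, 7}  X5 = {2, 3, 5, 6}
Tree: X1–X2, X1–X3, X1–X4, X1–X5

A tree decomposition must satisfy three properties: every vertex lies in some bag; for every edge, both endpoints lie together in some bag; and for every vertex, the bags containing it form a connected subtree. Here bags containing vertex 3 are not connected in the tree, so the decomposition is invalid.

No — bags containing vertex 3 are not connected in the tree.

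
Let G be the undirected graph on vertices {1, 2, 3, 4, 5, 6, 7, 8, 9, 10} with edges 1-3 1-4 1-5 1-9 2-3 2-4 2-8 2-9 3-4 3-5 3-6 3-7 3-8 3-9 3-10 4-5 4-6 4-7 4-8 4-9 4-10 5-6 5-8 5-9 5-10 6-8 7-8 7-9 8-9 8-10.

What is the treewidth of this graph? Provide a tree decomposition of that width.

The largest bag has 5 vertices, giving width 4; this decomposition certifies tw(G) ≤ 4. For the lower bound, the 5 vertices {2, 3, 4, 8, 9} are pairwise adjacent, and any tree decomposition puts a clique entirely inside one bag — forcing width ≥ 4. Hence tw(G) = 4 exactly.

Treewidth 4.
Bags: B1 = {1, 3, 4, 5, 9}  B2 = {3, 4, 5, 8, 9}  B3 = {3, 4, 5, 8, 10}  B4 = {2, 3, 4, 8, 9}  B5 = {3, 4, 5, 6, 8}  B6 = {3, 4, 7, 8, 9}
Tree: B1–B2, B2–B3, B2–B4, B3–B5, B4–B6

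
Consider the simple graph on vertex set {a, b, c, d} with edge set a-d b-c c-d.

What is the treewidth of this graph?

1

A width-1 tree decomposition is:
Bags: B1 = {b, c}  B2 = {c, d}  B3 = {a, d}
Tree: B1–B2, B2–B3
The largest bag has 2 vertices, giving width 1; this decomposition certifies tw(G) ≤ 1. Since G has at least one edge (e.g. b–c), it is not an edgeless graph, so tw(G) ≥ 1. The upper and lower bounds meet at 1, so that is the treewidth.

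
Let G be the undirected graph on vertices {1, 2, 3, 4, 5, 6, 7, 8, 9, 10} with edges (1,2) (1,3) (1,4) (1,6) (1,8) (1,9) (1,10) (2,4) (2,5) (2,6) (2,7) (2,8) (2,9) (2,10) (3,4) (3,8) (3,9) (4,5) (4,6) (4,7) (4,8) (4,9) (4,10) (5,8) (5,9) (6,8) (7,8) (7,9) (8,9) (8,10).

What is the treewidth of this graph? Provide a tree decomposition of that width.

Treewidth 4.
Bags: B1 = {1, 2, 4, 8, 10}  B2 = {1, 2, 4, 8, 9}  B3 = {2, 4, 7, 8, 9}  B4 = {2, 4, 5, 8, 9}  B5 = {1, 2, 4, 6, 8}  B6 = {1, 3, 4, 8, 9}
Tree: B1–B2, B2–B3, B3–B4, B1–B5, B2–B6

Each bag holds 5 vertices, so the decomposition has width 4, which upper-bounds the treewidth. For the lower bound, the 5 vertices {1, 2, 4, 8, 9} are pairwise adjacent, and any tree decomposition puts a clique entirely inside one bag — forcing width ≥ 4. Combining the bounds, tw(G) = 4.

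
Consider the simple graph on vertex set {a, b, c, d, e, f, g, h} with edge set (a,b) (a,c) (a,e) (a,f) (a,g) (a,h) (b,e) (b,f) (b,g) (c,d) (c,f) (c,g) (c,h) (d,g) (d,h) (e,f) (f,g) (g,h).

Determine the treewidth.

3

A width-3 tree decomposition is:
Bags: B1 = {a, b, e, f}  B2 = {a, b, f, g}  B3 = {a, c, f, g}  B4 = {a, c, g, h}  B5 = {c, d, g, h}
Tree: B1–B2, B2–B3, B3–B4, B4–B5
Each bag holds 4 vertices, so the decomposition has width 3, which upper-bounds the treewidth. On the other hand G contains the 4-clique {c, d, g, h}. A clique must lie in a single bag of any decomposition, so no decomposition can have width below 3. Combining the bounds, tw(G) = 3.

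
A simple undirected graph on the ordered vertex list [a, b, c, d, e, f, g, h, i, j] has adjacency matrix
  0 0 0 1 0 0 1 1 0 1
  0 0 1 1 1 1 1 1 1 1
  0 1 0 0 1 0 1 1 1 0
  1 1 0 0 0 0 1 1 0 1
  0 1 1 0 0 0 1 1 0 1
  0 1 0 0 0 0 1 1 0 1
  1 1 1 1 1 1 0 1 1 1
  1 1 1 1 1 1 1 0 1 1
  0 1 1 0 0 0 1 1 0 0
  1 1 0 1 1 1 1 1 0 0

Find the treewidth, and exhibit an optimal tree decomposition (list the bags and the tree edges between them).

Treewidth 4.
Bags: B1 = {a, d, g, h, j}  B2 = {b, d, g, h, j}  B3 = {b, e, g, h, j}  B4 = {b, f, g, h, j}  B5 = {b, c, e, g, h}  B6 = {b, c, g, h, i}
Tree: B1–B2, B2–B3, B2–B4, B3–B5, B5–B6

Every bag has size at most 5, so the width is 5 − 1 = 4 and tw(G) ≤ 4. Conversely, {a, d, g, h, j} is a clique of size 5, and the vertices of any clique must share a bag in every tree decomposition; so some bag has ≥ 5 vertices and tw(G) ≥ 4. Therefore the treewidth is 4.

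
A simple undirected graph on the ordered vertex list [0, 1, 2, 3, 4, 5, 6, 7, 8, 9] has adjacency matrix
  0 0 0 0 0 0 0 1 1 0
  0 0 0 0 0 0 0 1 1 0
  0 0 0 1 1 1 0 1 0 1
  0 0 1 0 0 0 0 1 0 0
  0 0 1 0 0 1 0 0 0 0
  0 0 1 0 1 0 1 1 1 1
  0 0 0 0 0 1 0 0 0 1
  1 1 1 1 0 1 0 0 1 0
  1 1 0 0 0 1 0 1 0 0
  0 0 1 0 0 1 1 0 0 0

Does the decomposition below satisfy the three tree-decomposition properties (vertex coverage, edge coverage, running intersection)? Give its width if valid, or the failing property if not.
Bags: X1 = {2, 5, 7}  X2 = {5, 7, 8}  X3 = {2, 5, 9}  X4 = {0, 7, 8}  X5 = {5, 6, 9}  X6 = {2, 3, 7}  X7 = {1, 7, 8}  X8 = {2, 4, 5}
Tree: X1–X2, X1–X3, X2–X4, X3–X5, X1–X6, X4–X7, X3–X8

Every vertex of G appears in some bag (union = {0, 1, 2, 3, 4, 5, 6, 7, 8, 9}); every edge is covered by a bag; and for each vertex v the set of bags containing v is connected in the bag tree. The decomposition is therefore valid. The largest bag has 3 vertices, so the width is 2.

Yes; width 2.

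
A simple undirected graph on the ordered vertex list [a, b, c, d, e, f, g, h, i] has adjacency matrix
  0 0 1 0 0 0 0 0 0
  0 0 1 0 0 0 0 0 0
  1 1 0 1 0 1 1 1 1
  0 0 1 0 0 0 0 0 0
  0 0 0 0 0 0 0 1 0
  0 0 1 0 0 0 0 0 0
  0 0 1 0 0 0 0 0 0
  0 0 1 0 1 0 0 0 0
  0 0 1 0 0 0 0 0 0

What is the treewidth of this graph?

A width-1 tree decomposition is:
Bags: B1 = {c, i}  B2 = {c, h}  B3 = {a, c}  B4 = {b, c}  B5 = {c, f}  B6 = {c, d}  B7 = {c, g}  B8 = {e, h}
Tree: B1–B2, B2–B3, B3–B4, B1–B5, B4–B6, B5–B7, B2–B8
The largest bag has 2 vertices, giving width 1; this decomposition certifies tw(G) ≤ 1. Since G has at least one edge (e.g. i–c), it is not an edgeless graph, so tw(G) ≥ 1. Hence tw(G) = 1 exactly.

1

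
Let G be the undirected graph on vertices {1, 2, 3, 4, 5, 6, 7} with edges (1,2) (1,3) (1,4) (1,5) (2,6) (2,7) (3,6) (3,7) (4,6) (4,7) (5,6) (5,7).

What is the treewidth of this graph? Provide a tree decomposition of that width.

Treewidth 3.
Bags: B1 = {1, 2, 6, 7}  B2 = {1, 5, 6, 7}  B3 = {1, 3, 6, 7}  B4 = {1, 4, 6, 7}
Tree: B1–B2, B2–B3, B3–B4

The largest bag has 4 vertices, giving width 3; this decomposition certifies tw(G) ≤ 3. For the lower bound: the 4 vertex sets {2,6}, {5,7}, {1}, {3} are disjoint, each induces a connected subgraph, and every pair is joined by at least one edge of G. Contracting each set to a single vertex therefore yields K_{4} as a minor, and since treewidth is minor-monotone, tw(G) ≥ tw(K_{4}) = 3. Hence tw(G) = 3 exactly.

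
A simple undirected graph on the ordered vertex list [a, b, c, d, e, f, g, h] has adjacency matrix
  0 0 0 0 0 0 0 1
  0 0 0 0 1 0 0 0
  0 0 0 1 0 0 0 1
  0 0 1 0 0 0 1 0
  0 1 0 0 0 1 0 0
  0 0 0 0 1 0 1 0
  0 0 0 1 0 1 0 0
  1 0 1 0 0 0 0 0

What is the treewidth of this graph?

1

A width-1 tree decomposition is:
Bags: B1 = {a, h}  B2 = {c, h}  B3 = {c, d}  B4 = {d, g}  B5 = {f, g}  B6 = {e, f}  B7 = {b, e}
Tree: B1–B2, B2–B3, B3–B4, B4–B5, B5–B6, B6–B7
Each bag holds 2 vertices, so the decomposition has width 1, which upper-bounds the treewidth. Since G has at least one edge (e.g. a–h), it is not an edgeless graph, so tw(G) ≥ 1. Therefore the treewidth is 1.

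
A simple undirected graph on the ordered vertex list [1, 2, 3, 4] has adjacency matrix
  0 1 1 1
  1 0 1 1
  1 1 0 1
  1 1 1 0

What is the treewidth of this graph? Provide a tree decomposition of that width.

Treewidth 3.
One optimal decomposition is:
Bags: B1 = {1, 2, 3, 4}
Tree: (single bag)

A single bag containing all 4 vertices is trivially a valid decomposition of width 3. For the lower bound, the 4 vertices {1, 2, 3, 4} are pairwise adjacent, and any tree decomposition puts a clique entirely inside one bag — forcing width ≥ 3. The upper and lower bounds meet at 3, so that is the treewidth.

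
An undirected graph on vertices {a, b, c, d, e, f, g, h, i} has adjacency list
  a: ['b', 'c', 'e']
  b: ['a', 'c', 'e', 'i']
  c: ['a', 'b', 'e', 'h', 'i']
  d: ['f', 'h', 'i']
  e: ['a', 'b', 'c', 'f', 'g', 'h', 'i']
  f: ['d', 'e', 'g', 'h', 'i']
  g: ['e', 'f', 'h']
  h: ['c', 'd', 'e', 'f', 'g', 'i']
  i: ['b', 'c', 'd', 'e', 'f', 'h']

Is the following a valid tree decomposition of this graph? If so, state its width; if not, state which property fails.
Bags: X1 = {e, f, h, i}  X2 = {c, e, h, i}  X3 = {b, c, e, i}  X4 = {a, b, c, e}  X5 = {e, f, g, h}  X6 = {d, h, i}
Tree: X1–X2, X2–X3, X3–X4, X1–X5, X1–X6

No — edge (f,d) lies in no bag.

A tree decomposition must satisfy three properties: every vertex lies in some bag; for every edge, both endpoints lie together in some bag; and for every vertex, the bags containing it form a connected subtree. Here edge (f,d) lies in no bag, so the decomposition is invalid.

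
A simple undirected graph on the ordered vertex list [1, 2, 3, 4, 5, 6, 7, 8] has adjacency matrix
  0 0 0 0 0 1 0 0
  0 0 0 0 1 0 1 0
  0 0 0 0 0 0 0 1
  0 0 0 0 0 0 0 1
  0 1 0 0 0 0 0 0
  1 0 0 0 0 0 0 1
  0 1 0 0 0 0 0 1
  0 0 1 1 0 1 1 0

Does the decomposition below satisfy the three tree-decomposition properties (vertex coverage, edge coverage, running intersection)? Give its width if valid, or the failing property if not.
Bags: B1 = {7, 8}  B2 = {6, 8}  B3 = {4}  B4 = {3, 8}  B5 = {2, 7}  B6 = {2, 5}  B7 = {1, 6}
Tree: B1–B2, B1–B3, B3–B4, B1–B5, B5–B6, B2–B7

No — edge (8,4) lies in no bag.

A tree decomposition must satisfy three properties: every vertex lies in some bag; for every edge, both endpoints lie together in some bag; and for every vertex, the bags containing it form a connected subtree. Here edge (8,4) lies in no bag, so the decomposition is invalid.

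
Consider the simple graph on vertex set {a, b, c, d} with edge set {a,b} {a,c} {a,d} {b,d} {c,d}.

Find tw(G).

A width-2 tree decomposition is:
Bags: B1 = {a, c, d}  B2 = {a, b, d}
Tree: B1–B2
Every bag has size at most 3, so the width is 3 − 1 = 2 and tw(G) ≤ 2. Conversely, {a, c, d} is a clique of size 3, and the vertices of any clique must share a bag in every tree decomposition; so some bag has ≥ 3 vertices and tw(G) ≥ 2. The upper and lower bounds meet at 2, so that is the treewidth.

2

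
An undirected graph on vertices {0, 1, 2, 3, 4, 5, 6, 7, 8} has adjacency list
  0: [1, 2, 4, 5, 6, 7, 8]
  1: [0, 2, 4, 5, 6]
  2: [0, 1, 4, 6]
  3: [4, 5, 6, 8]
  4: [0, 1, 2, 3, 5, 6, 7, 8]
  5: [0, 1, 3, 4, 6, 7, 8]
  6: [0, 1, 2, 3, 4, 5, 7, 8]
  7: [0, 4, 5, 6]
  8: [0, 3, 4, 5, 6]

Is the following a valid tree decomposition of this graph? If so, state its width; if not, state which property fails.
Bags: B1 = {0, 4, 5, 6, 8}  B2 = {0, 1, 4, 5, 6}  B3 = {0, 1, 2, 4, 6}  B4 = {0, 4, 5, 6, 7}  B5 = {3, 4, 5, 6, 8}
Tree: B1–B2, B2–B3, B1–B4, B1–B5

Checking the three conditions: (i) the bags cover all of {0, 1, 2, 3, 4, 5, 6, 7, 8}; (ii) for each edge, some bag contains both endpoints; (iii) the bags containing any fixed vertex form a subtree. All hold, so the decomposition is valid with width 5 − 1 = 4.

Yes; width 4.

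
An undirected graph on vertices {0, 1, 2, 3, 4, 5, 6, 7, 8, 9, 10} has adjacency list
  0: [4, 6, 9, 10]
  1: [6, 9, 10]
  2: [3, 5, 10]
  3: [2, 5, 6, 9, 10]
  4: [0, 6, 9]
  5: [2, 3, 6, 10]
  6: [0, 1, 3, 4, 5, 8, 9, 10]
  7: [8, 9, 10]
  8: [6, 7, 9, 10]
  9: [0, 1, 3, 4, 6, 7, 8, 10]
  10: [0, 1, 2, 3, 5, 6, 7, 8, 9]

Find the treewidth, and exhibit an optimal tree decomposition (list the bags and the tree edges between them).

Treewidth 3.
Bags: B1 = {3, 6, 9, 10}  B2 = {1, 6, 9, 10}  B3 = {0, 6, 9, 10}  B4 = {6, 8, 9, 10}  B5 = {7, 8, 9, 10}  B6 = {0, 4, 6, 9}  B7 = {3, 5, 6, 10}  B8 = {2, 3, 5, 10}
Tree: B1–B2, B2–B3, B1–B4, B4–B5, B3–B6, B1–B7, B7–B8

Each bag holds 4 vertices, so the decomposition has width 3, which upper-bounds the treewidth. For the lower bound, the 4 vertices {2, 3, 5, 10} are pairwise adjacent, and any tree decomposition puts a clique entirely inside one bag — forcing width ≥ 3. Therefore the treewidth is 3.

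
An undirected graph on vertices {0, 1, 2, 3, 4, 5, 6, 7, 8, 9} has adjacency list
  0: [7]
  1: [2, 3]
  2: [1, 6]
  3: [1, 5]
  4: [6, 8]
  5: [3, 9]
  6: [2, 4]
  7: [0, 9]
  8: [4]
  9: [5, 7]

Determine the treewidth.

A width-1 tree decomposition is:
Bags: B1 = {4, 8}  B2 = {4, 6}  B3 = {2, 6}  B4 = {1, 2}  B5 = {1, 3}  B6 = {3, 5}  B7 = {5, 9}  B8 = {7, 9}  B9 = {0, 7}
Tree: B1–B2, B2–B3, B3–B4, B4–B5, B5–B6, B6–B7, B7–B8, B8–B9
Each bag holds 2 vertices, so the decomposition has width 1, which upper-bounds the treewidth. Any graph with an edge has treewidth ≥ 1, and G has the edge 8–4. Combining the bounds, tw(G) = 1.

1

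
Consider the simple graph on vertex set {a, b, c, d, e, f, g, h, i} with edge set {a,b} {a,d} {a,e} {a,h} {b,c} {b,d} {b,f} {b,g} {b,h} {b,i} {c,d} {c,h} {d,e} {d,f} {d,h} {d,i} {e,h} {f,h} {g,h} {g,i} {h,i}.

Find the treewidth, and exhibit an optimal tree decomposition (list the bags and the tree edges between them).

Treewidth 3.
One such decomposition:
Bags: B1 = {a, b, d, h}  B2 = {b, d, h, i}  B3 = {a, d, e, h}  B4 = {b, g, h, i}  B5 = {b, d, f, h}  B6 = {b, c, d, h}
Tree: B1–B2, B1–B3, B2–B4, B1–B5, B2–B6

Every bag has size at most 4, so the width is 4 − 1 = 3 and tw(G) ≤ 3. On the other hand G contains the 4-clique {a, d, e, h}. A clique must lie in a single bag of any decomposition, so no decomposition can have width below 3. The upper and lower bounds meet at 3, so that is the treewidth.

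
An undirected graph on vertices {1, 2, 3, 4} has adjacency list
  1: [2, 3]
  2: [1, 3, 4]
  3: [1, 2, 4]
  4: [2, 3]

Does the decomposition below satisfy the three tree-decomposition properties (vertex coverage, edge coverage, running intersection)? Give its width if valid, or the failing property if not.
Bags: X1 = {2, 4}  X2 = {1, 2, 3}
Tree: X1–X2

No — edge (3,4) lies in no bag.

A tree decomposition must satisfy three properties: every vertex lies in some bag; for every edge, both endpoints lie together in some bag; and for every vertex, the bags containing it form a connected subtree. Here edge (3,4) lies in no bag, so the decomposition is invalid.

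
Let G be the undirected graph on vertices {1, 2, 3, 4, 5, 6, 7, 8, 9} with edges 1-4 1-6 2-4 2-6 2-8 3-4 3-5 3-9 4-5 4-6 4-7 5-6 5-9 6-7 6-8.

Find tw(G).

2

A width-2 tree decomposition is:
Bags: B1 = {4, 5, 6}  B2 = {2, 4, 6}  B3 = {2, 6, 8}  B4 = {3, 4, 5}  B5 = {3, 5, 9}  B6 = {1, 4, 6}  B7 = {4, 6, 7}
Tree: B1–B2, B2–B3, B1–B4, B4–B5, B1–B6, B1–B7
Each bag holds 3 vertices, so the decomposition has width 2, which upper-bounds the treewidth. On the other hand G contains the 3-clique {2, 6, 8}. A clique must lie in a single bag of any decomposition, so no decomposition can have width below 2. The upper and lower bounds meet at 2, so that is the treewidth.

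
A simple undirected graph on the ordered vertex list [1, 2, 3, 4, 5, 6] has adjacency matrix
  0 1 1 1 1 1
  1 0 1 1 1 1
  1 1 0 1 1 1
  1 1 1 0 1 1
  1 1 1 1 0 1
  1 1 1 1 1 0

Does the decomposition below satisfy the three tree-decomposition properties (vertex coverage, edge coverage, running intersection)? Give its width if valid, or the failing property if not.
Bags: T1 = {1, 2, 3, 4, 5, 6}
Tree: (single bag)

Checking the three conditions: (i) the bags cover all of {1, 2, 3, 4, 5, 6}; (ii) for each edge, some bag contains both endpoints; (iii) the bags containing any fixed vertex form a subtree. All hold, so the decomposition is valid with width 6 − 1 = 5.

Yes; width 5.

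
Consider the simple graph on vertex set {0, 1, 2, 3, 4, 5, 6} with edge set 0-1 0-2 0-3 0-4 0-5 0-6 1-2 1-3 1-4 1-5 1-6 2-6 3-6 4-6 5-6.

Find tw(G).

A width-3 tree decomposition is:
Bags: B1 = {0, 1, 5, 6}  B2 = {0, 1, 2, 6}  B3 = {0, 1, 3, 6}  B4 = {0, 1, 4, 6}
Tree: B1–B2, B1–B3, B2–B4
The largest bag has 4 vertices, giving width 3; this decomposition certifies tw(G) ≤ 3. Conversely, {0, 1, 2, 6} is a clique of size 4, and the vertices of any clique must share a bag in every tree decomposition; so some bag has ≥ 4 vertices and tw(G) ≥ 3. The upper and lower bounds meet at 3, so that is the treewidth.

3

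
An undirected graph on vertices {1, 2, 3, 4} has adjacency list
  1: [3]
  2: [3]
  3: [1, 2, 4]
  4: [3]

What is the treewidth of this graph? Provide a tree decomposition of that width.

Treewidth 1.
One such decomposition:
Bags: B1 = {2, 3}  B2 = {1, 3}  B3 = {3, 4}
Tree: B1–B2, B1–B3

Each bag holds 2 vertices, so the decomposition has width 1, which upper-bounds the treewidth. Since G has at least one edge (e.g. 2–3), it is not an edgeless graph, so tw(G) ≥ 1. Hence tw(G) = 1 exactly.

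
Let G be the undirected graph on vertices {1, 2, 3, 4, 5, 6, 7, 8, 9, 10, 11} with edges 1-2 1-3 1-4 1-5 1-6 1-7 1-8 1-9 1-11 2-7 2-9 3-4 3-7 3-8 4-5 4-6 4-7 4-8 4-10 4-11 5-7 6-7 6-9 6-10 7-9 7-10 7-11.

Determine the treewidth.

A width-3 tree decomposition is:
Bags: B1 = {1, 6, 7, 9}  B2 = {1, 4, 6, 7}  B3 = {4, 6, 7, 10}  B4 = {1, 3, 4, 7}  B5 = {1, 4, 7, 11}  B6 = {1, 3, 4, 8}  B7 = {1, 2, 7, 9}  B8 = {1, 4, 5, 7}
Tree: B1–B2, B2–B3, B2–B4, B4–B5, B4–B6, B1–B7, B4–B8
Each bag holds 4 vertices, so the decomposition has width 3, which upper-bounds the treewidth. On the other hand G contains the 4-clique {1, 3, 4, 8}. A clique must lie in a single bag of any decomposition, so no decomposition can have width below 3. Combining the bounds, tw(G) = 3.

3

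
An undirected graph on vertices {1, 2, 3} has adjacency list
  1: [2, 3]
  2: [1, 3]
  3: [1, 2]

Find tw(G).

A width-2 tree decomposition is:
Bags: B1 = {1, 2, 3}
Tree: (single bag)
With just one bag of size 3, the width is 3 − 1 = 2, so tw(G) ≤ 2. For the lower bound, the 3 vertices {1, 2, 3} are pairwise adjacent, and any tree decomposition puts a clique entirely inside one bag — forcing width ≥ 2. Combining the bounds, tw(G) = 2.

2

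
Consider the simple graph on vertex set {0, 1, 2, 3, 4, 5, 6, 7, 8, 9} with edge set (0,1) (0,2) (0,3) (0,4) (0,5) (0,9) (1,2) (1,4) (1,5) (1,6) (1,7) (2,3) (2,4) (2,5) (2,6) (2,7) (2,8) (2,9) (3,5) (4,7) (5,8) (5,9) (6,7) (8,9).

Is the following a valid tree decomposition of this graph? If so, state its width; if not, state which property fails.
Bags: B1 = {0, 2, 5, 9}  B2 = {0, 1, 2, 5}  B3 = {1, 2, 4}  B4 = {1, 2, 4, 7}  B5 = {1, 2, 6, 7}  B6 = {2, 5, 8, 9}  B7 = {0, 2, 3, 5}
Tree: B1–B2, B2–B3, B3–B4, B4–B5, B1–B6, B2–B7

A tree decomposition must satisfy three properties: every vertex lies in some bag; for every edge, both endpoints lie together in some bag; and for every vertex, the bags containing it form a connected subtree. Here edge (0,4) lies in no bag, so the decomposition is invalid.

No — edge (0,4) lies in no bag.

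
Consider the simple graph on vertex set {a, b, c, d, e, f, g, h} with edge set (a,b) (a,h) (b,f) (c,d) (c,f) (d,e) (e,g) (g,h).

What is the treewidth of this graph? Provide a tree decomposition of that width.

Every bag has size at most 3, so the width is 3 − 1 = 2 and tw(G) ≤ 2. For the lower bound, G contains the cycle b–a–h–g–e–d–c–f–b, so G is not a forest; only forests have treewidth ≤ 1, hence tw(G) ≥ 2. Therefore the treewidth is 2.

Treewidth 2.
One such decomposition:
Bags: B1 = {a, b, h}  B2 = {b, g, h}  B3 = {b, e, g}  B4 = {b, d, e}  B5 = {b, c, d}  B6 = {b, c, f}
Tree: B1–B2, B2–B3, B3–B4, B4–B5, B5–B6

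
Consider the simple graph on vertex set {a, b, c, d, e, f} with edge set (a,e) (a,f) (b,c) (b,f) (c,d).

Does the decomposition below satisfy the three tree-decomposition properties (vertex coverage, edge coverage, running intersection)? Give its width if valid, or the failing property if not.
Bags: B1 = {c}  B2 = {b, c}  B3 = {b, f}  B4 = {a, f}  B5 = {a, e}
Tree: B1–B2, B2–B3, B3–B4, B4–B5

A tree decomposition must satisfy three properties: every vertex lies in some bag; for every edge, both endpoints lie together in some bag; and for every vertex, the bags containing it form a connected subtree. Here vertex d appears in no bag, so the decomposition is invalid.

No — vertex d appears in no bag.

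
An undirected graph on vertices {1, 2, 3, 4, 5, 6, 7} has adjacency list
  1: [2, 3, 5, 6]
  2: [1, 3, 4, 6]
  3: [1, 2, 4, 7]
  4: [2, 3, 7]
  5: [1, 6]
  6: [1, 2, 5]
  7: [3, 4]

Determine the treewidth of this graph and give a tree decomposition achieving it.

Every bag has size at most 3, so the width is 3 − 1 = 2 and tw(G) ≤ 2. On the other hand G contains the 3-clique {1, 2, 3}. A clique must lie in a single bag of any decomposition, so no decomposition can have width below 2. The upper and lower bounds meet at 2, so that is the treewidth.

Treewidth 2.
One such decomposition:
Bags: B1 = {1, 2, 3}  B2 = {1, 2, 6}  B3 = {1, 5, 6}  B4 = {2, 3, 4}  B5 = {3, 4, 7}
Tree: B1–B2, B2–B3, B1–B4, B4–B5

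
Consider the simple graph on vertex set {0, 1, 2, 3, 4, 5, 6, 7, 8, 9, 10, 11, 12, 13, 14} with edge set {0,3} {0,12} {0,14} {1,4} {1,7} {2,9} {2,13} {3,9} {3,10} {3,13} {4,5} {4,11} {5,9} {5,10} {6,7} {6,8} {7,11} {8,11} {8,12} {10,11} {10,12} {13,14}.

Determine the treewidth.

3

A width-3 tree decomposition is:
Bags: B1 = {0, 2, 13, 14}  B2 = {0, 2, 3, 13}  B3 = {0, 2, 3, 9}  B4 = {0, 3, 9, 12}  B5 = {3, 9, 10, 12}  B6 = {5, 9, 10, 12}  B7 = {5, 8, 10, 12}  B8 = {5, 8, 10, 11}  B9 = {4, 5, 8, 11}  B10 = {4, 6, 8, 11}  B11 = {4, 6, 7, 11}  B12 = {1, 4, 6, 7}
Tree: B1–B2, B2–B3, B3–B4, B4–B5, B5–B6, B6–B7, B7–B8, B8–B9, B9–B10, B10–B11, B11–B12
Each bag holds 4 vertices, so the decomposition has width 3, which upper-bounds the treewidth. For the lower bound: the 4 vertex sets {2,13,14}, {0}, {3}, {5,9,10,12} are disjoint, each induces a connected subgraph, and every pair is joined by at least one edge of G. Contracting each set to a single vertex therefore yields K_{4} as a minor, and since treewidth is minor-monotone, tw(G) ≥ tw(K_{4}) = 3. The upper and lower bounds meet at 3, so that is the treewidth.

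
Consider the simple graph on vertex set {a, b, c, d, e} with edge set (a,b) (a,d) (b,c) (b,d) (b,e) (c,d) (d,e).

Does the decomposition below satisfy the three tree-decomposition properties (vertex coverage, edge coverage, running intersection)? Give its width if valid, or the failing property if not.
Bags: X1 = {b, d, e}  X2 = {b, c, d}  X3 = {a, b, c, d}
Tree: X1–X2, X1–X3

A tree decomposition must satisfy three properties: every vertex lies in some bag; for every edge, both endpoints lie together in some bag; and for every vertex, the bags containing it form a connected subtree. Here bags containing vertex c are not connected in the tree, so the decomposition is invalid.

No — bags containing vertex c are not connected in the tree.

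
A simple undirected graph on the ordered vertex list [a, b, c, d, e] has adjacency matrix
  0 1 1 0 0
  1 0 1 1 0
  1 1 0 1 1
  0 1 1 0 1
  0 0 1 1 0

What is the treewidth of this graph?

2

A width-2 tree decomposition is:
Bags: B1 = {b, c, d}  B2 = {a, b, c}  B3 = {c, d, e}
Tree: B1–B2, B1–B3
The largest bag has 3 vertices, giving width 2; this decomposition certifies tw(G) ≤ 2. Conversely, {c, d, e} is a clique of size 3, and the vertices of any clique must share a bag in every tree decomposition; so some bag has ≥ 3 vertices and tw(G) ≥ 2. The upper and lower bounds meet at 2, so that is the treewidth.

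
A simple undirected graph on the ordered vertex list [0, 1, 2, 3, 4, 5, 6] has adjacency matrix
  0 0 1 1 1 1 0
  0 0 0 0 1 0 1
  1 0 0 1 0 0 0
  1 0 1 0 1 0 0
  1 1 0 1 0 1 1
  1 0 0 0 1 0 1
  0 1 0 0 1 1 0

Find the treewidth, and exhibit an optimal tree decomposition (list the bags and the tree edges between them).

Treewidth 2.
One such decomposition:
Bags: B1 = {0, 4, 5}  B2 = {0, 3, 4}  B3 = {4, 5, 6}  B4 = {0, 2, 3}  B5 = {1, 4, 6}
Tree: B1–B2, B1–B3, B2–B4, B3–B5

Each bag holds 3 vertices, so the decomposition has width 2, which upper-bounds the treewidth. For the lower bound, the 3 vertices {0, 2, 3} are pairwise adjacent, and any tree decomposition puts a clique entirely inside one bag — forcing width ≥ 2. Combining the bounds, tw(G) = 2.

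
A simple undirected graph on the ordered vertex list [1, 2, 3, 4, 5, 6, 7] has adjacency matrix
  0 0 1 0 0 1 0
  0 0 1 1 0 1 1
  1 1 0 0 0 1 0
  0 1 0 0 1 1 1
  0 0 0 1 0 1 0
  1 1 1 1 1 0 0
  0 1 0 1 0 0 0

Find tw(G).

A width-2 tree decomposition is:
Bags: B1 = {2, 3, 6}  B2 = {2, 4, 6}  B3 = {1, 3, 6}  B4 = {4, 5, 6}  B5 = {2, 4, 7}
Tree: B1–B2, B1–B3, B2–B4, B2–B5
Every bag has size at most 3, so the width is 3 − 1 = 2 and tw(G) ≤ 2. Conversely, {1, 3, 6} is a clique of size 3, and the vertices of any clique must share a bag in every tree decomposition; so some bag has ≥ 3 vertices and tw(G) ≥ 2. The upper and lower bounds meet at 2, so that is the treewidth.

2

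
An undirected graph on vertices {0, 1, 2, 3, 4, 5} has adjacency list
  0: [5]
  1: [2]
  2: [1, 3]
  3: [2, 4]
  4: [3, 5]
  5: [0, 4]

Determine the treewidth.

A width-1 tree decomposition is:
Bags: B1 = {0, 5}  B2 = {4, 5}  B3 = {3, 4}  B4 = {2, 3}  B5 = {1, 2}
Tree: B1–B2, B2–B3, B3–B4, B4–B5
Every bag has size at most 2, so the width is 2 − 1 = 1 and tw(G) ≤ 1. Any graph with an edge has treewidth ≥ 1, and G has the edge 0–5. Combining the bounds, tw(G) = 1.

1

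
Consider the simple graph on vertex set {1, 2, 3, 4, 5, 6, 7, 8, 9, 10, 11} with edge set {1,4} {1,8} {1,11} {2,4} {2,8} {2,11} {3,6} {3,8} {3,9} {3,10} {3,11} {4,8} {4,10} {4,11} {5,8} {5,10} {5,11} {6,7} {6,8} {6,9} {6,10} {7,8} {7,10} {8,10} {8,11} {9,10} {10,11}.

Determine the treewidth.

A width-3 tree decomposition is:
Bags: B1 = {5, 8, 10, 11}  B2 = {3, 8, 10, 11}  B3 = {4, 8, 10, 11}  B4 = {2, 4, 8, 11}  B5 = {3, 6, 8, 10}  B6 = {1, 4, 8, 11}  B7 = {6, 7, 8, 10}  B8 = {3, 6, 9, 10}
Tree: B1–B2, B1–B3, B3–B4, B2–B5, B3–B6, B5–B7, B5–B8
Every bag has size at most 4, so the width is 4 − 1 = 3 and tw(G) ≤ 3. For the lower bound, the 4 vertices {1, 4, 8, 11} are pairwise adjacent, and any tree decomposition puts a clique entirely inside one bag — forcing width ≥ 3. Combining the bounds, tw(G) = 3.

3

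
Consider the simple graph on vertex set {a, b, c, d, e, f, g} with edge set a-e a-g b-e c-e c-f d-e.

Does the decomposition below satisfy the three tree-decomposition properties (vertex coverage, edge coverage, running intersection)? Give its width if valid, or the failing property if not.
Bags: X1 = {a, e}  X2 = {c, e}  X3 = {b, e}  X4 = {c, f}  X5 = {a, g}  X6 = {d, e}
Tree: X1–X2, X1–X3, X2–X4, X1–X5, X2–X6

Yes; width 1.

Every vertex of G appears in some bag (union = {a, b, c, d, e, f, g}); every edge is covered by a bag; and for each vertex v the set of bags containing v is connected in the bag tree. The decomposition is therefore valid. The largest bag has 2 vertices, so the width is 1.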